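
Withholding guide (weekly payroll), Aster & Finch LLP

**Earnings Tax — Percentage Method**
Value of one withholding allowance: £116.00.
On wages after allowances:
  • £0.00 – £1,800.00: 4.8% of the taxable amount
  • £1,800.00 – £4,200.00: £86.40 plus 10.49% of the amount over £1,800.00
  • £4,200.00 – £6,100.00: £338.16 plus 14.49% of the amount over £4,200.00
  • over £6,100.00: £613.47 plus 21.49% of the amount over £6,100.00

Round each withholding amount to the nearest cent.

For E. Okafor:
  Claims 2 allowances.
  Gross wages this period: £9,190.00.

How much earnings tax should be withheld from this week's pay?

Earnings Tax: taxable = £9,190.00 − 2×£116.00 = £8,958.00
  £613.47 + 21.49% × (£8,958.00 − £6,100.00) = £613.47 + 21.49% × £2,858.00 = £1,227.65

£1,227.65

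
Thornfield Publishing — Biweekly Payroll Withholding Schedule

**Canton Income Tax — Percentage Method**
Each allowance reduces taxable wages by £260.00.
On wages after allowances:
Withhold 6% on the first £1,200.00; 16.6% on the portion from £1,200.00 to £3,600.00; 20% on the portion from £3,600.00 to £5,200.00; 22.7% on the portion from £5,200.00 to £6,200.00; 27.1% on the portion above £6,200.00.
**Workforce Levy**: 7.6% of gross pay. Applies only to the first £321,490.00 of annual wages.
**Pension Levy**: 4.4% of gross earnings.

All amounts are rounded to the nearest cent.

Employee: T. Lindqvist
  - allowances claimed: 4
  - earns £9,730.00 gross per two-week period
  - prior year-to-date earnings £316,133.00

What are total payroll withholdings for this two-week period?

£2,527.44

Canton Income Tax: taxable = £9,730.00 − 4×£260.00 = £8,690.00
  £1,017.40 + 27.1% × (£8,690.00 − £6,200.00) = £1,017.40 + 27.1% × £2,490.00 = £1,692.19
Workforce Levy: cap £321,490.00 − YTD £316,133.00 = £5,357.00 subject; 7.6% × £5,357.00 = £407.13
Pension Levy: 4.4% × £9,730.00 = £428.12
Total: £1,692.19 + £407.13 + £428.12 = £2,527.44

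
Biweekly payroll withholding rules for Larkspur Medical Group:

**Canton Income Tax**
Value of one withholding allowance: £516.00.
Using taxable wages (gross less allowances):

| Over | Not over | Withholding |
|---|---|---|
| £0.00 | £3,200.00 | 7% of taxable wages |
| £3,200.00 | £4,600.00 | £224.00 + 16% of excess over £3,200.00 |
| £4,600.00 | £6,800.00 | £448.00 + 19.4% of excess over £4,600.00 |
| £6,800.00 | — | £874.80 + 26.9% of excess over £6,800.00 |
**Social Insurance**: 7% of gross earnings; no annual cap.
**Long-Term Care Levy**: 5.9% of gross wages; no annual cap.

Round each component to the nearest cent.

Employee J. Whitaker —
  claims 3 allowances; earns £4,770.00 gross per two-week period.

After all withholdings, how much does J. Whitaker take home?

Canton Income Tax: taxable = £4,770.00 − 3×£516.00 = £3,222.00
  £224.00 + 16% × (£3,222.00 − £3,200.00) = £224.00 + 16% × £22.00 = £227.52
Social Insurance: 7% × £4,770.00 = £333.90
Long-Term Care Levy: 5.9% × £4,770.00 = £281.43
Total withheld: £227.52 + £333.90 + £281.43 = £842.85
Net pay: £4,770.00 − £842.85 = £3,927.15

£3,927.15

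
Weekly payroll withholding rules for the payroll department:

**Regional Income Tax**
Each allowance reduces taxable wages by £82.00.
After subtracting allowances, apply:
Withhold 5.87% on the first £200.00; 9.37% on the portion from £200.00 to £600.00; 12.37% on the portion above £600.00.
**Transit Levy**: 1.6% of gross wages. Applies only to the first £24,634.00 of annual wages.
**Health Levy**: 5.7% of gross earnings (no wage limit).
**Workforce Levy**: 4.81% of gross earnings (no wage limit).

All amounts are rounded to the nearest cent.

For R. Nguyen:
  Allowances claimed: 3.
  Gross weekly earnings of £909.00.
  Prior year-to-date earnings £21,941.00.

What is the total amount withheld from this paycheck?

Regional Income Tax: taxable = £909.00 − 3×£82.00 = £663.00
  £49.22 + 12.37% × (£663.00 − £600.00) = £49.22 + 12.37% × £63.00 = £57.01
Transit Levy: 1.6% × £909.00 = £14.54
Health Levy: 5.7% × £909.00 = £51.81
Workforce Levy: 4.81% × £909.00 = £43.72
Total: £57.01 + £14.54 + £51.81 + £43.72 = £167.08

£167.08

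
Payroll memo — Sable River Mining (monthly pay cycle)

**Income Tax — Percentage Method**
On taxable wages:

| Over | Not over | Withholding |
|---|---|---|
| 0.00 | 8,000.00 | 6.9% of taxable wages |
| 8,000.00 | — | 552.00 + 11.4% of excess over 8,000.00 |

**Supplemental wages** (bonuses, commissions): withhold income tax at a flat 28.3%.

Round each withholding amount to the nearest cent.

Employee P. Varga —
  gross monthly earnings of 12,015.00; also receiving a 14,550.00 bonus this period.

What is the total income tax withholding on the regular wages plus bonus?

5,127.36

Income Tax: taxable = 12,015.00
  552.00 + 11.4% × (12,015.00 − 8,000.00) = 552.00 + 11.4% × 4,015.00 = 1,009.71
Supplemental (28.3% flat on bonus): 28.3% × 14,550.00 = 4,117.65
Total income tax: 1,009.71 + 4,117.65 = 5,127.36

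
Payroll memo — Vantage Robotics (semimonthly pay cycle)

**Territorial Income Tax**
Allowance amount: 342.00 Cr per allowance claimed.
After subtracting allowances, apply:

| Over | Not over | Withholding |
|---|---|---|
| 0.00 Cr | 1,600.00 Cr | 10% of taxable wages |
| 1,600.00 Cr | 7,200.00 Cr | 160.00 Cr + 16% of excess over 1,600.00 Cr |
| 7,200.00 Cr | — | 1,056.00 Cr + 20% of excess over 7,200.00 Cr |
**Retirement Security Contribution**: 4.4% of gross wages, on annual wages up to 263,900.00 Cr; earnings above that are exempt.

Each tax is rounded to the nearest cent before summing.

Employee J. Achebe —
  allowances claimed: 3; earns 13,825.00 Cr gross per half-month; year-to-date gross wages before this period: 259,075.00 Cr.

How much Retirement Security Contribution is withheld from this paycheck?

212.30 Cr

Retirement Security Contribution: cap 263,900.00 Cr − YTD 259,075.00 Cr = 4,825.00 Cr subject; 4.4% × 4,825.00 Cr = 212.30 Cr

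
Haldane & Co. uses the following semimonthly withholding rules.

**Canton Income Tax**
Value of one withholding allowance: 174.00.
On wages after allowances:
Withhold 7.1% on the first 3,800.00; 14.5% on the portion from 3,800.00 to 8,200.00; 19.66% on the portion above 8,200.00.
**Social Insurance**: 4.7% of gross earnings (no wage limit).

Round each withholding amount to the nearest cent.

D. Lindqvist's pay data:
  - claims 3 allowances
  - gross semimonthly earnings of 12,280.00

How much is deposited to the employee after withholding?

Canton Income Tax: taxable = 12,280.00 − 3×174.00 = 11,758.00
  907.80 + 19.66% × (11,758.00 − 8,200.00) = 907.80 + 19.66% × 3,558.00 = 1,607.30
Social Insurance: 4.7% × 12,280.00 = 577.16
Total withheld: 1,607.30 + 577.16 = 2,184.46
Net pay: 12,280.00 − 2,184.46 = 10,095.54

10,095.54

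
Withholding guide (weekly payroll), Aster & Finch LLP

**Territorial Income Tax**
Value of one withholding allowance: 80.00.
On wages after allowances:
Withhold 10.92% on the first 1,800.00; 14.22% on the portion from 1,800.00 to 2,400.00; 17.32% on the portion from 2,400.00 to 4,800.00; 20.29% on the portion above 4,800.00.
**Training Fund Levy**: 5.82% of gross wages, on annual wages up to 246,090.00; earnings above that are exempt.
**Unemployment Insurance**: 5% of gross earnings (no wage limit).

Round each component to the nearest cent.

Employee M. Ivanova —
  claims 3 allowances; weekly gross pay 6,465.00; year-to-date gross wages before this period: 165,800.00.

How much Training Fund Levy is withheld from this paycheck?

Training Fund Levy: 5.82% × 6,465.00 = 376.26

376.26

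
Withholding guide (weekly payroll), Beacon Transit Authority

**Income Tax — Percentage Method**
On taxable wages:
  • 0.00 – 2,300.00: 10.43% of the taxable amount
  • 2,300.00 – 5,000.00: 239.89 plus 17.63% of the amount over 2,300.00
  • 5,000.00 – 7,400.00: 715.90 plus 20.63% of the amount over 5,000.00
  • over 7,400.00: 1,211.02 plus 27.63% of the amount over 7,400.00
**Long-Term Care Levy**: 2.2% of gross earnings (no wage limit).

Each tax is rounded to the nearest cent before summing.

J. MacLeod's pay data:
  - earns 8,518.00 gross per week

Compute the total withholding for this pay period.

1,707.32

Income Tax: taxable = 8,518.00
  1,211.02 + 27.63% × (8,518.00 − 7,400.00) = 1,211.02 + 27.63% × 1,118.00 = 1,519.92
Long-Term Care Levy: 2.2% × 8,518.00 = 187.40
Total: 1,519.92 + 187.40 = 1,707.32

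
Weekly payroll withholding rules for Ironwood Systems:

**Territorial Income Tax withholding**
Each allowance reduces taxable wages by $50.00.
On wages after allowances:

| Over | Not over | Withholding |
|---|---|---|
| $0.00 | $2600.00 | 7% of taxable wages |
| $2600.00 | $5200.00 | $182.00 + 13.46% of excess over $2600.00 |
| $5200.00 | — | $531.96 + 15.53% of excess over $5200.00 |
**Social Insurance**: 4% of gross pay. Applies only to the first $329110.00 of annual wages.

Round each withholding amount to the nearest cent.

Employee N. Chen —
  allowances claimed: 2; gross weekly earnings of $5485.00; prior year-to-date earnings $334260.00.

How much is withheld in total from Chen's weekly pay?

Territorial Income Tax: taxable = $5485.00 − 2×$50.00 = $5385.00
  $531.96 + 15.53% × ($5385.00 − $5200.00) = $531.96 + 15.53% × $185.00 = $560.69
Social Insurance: YTD $334260.00 ≥ cap $329110.00 → $0.00
Total: $560.69 + $0.00 = $560.69

$560.69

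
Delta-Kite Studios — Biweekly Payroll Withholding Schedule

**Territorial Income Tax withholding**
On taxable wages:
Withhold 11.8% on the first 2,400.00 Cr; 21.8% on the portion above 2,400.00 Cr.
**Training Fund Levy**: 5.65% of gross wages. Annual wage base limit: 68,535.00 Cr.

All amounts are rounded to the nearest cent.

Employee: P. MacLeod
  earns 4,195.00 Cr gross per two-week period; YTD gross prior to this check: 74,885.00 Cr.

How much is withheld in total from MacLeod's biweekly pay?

Territorial Income Tax: taxable = 4,195.00 Cr
  283.20 Cr + 21.8% × (4,195.00 Cr − 2,400.00 Cr) = 283.20 Cr + 21.8% × 1,795.00 Cr = 674.51 Cr
Training Fund Levy: YTD 74,885.00 Cr ≥ cap 68,535.00 Cr → 0.00 Cr
Total: 674.51 Cr + 0.00 Cr = 674.51 Cr

674.51 Cr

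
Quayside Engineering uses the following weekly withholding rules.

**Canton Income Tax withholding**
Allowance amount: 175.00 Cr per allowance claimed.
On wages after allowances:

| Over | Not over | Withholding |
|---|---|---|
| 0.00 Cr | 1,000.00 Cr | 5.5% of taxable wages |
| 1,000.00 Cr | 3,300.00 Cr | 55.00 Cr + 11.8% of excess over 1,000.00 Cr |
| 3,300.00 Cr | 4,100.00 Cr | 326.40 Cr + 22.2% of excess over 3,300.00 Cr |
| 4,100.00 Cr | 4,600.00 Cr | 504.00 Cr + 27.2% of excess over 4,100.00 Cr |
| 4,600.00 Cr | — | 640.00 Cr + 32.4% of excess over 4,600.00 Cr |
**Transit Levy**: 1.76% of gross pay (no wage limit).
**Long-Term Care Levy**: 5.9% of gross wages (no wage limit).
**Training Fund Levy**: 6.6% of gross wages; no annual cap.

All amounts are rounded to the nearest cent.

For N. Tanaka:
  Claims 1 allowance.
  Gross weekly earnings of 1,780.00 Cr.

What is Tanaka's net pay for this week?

1,399.78 Cr

Canton Income Tax: taxable = 1,780.00 Cr − 1×175.00 Cr = 1,605.00 Cr
  55.00 Cr + 11.8% × (1,605.00 Cr − 1,000.00 Cr) = 55.00 Cr + 11.8% × 605.00 Cr = 126.39 Cr
Transit Levy: 1.76% × 1,780.00 Cr = 31.33 Cr
Long-Term Care Levy: 5.9% × 1,780.00 Cr = 105.02 Cr
Training Fund Levy: 6.6% × 1,780.00 Cr = 117.48 Cr
Total withheld: 126.39 Cr + 31.33 Cr + 105.02 Cr + 117.48 Cr = 380.22 Cr
Net pay: 1,780.00 Cr − 380.22 Cr = 1,399.78 Cr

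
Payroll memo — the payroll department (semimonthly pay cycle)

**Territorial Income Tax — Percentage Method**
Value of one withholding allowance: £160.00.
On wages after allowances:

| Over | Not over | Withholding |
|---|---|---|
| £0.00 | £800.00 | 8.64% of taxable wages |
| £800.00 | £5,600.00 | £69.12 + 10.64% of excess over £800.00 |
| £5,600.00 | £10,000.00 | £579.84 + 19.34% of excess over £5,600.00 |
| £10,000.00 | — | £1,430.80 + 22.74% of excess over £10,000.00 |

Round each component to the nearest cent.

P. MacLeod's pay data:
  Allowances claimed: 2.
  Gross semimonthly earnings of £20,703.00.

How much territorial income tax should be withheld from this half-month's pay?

Territorial Income Tax: taxable = £20,703.00 − 2×£160.00 = £20,383.00
  £1,430.80 + 22.74% × (£20,383.00 − £10,000.00) = £1,430.80 + 22.74% × £10,383.00 = £3,791.89

£3,791.89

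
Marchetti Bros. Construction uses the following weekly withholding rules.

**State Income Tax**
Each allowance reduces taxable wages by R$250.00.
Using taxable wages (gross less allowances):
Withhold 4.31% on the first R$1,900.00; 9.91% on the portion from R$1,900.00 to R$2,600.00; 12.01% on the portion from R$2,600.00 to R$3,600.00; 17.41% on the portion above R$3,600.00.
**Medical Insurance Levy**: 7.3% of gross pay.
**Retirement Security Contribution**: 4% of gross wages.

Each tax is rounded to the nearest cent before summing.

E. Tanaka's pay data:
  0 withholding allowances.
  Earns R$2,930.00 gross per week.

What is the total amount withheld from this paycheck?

State Income Tax: taxable = R$2,930.00
  R$151.26 + 12.01% × (R$2,930.00 − R$2,600.00) = R$151.26 + 12.01% × R$330.00 = R$190.89
Medical Insurance Levy: 7.3% × R$2,930.00 = R$213.89
Retirement Security Contribution: 4% × R$2,930.00 = R$117.20
Total: R$190.89 + R$213.89 + R$117.20 = R$521.98

R$521.98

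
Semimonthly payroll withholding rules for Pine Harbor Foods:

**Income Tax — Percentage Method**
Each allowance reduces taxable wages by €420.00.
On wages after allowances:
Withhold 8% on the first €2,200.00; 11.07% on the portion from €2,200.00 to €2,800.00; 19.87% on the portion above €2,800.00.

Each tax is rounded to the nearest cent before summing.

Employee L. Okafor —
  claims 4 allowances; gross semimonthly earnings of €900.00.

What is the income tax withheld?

€0.00

Income Tax: taxable = €900.00 − 4×€420.00 = €-780.00
  Taxable ≤ 0 → €0.00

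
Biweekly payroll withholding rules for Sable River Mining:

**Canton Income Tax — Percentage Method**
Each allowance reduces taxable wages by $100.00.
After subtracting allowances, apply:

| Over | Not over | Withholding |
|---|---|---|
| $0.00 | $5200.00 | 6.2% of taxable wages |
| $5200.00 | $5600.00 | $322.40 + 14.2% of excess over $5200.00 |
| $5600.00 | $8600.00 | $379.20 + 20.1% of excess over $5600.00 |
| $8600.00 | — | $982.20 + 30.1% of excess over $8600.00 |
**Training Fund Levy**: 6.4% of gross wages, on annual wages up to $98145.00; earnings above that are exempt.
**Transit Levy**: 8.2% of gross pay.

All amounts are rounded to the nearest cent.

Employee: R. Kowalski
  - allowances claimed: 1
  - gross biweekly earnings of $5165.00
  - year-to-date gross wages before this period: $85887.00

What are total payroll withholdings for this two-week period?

Canton Income Tax: taxable = $5165.00 − 1×$100.00 = $5065.00
  6.2% × $5065.00 = $314.03
Training Fund Levy: 6.4% × $5165.00 = $330.56
Transit Levy: 8.2% × $5165.00 = $423.53
Total: $314.03 + $330.56 + $423.53 = $1068.12

$1068.12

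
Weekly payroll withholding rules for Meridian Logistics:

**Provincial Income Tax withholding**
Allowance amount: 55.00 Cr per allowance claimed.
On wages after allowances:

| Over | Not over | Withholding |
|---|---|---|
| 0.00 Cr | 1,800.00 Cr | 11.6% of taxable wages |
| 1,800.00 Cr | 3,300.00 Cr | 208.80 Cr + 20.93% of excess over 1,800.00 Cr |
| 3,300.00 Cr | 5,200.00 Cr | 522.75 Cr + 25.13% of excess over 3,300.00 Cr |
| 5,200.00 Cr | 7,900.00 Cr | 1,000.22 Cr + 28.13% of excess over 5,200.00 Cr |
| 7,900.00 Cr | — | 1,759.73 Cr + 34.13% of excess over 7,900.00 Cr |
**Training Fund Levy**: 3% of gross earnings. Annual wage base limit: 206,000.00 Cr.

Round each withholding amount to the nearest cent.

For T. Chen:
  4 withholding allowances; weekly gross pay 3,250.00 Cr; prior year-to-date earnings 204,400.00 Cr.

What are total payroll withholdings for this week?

Provincial Income Tax: taxable = 3,250.00 Cr − 4×55.00 Cr = 3,030.00 Cr
  208.80 Cr + 20.93% × (3,030.00 Cr − 1,800.00 Cr) = 208.80 Cr + 20.93% × 1,230.00 Cr = 466.24 Cr
Training Fund Levy: cap 206,000.00 Cr − YTD 204,400.00 Cr = 1,600.00 Cr subject; 3% × 1,600.00 Cr = 48.00 Cr
Total: 466.24 Cr + 48.00 Cr = 514.24 Cr

514.24 Cr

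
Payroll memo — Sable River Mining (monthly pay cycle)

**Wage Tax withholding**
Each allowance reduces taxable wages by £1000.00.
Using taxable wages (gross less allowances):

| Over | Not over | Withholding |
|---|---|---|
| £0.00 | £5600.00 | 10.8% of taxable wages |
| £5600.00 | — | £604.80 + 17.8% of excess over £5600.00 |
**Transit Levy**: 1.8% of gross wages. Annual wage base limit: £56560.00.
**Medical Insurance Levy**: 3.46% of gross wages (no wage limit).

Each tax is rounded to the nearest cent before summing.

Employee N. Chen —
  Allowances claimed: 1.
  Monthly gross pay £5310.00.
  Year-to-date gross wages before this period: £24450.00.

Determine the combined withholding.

£744.79

Wage Tax: taxable = £5310.00 − 1×£1000.00 = £4310.00
  10.8% × £4310.00 = £465.48
Transit Levy: 1.8% × £5310.00 = £95.58
Medical Insurance Levy: 3.46% × £5310.00 = £183.73
Total: £465.48 + £95.58 + £183.73 = £744.79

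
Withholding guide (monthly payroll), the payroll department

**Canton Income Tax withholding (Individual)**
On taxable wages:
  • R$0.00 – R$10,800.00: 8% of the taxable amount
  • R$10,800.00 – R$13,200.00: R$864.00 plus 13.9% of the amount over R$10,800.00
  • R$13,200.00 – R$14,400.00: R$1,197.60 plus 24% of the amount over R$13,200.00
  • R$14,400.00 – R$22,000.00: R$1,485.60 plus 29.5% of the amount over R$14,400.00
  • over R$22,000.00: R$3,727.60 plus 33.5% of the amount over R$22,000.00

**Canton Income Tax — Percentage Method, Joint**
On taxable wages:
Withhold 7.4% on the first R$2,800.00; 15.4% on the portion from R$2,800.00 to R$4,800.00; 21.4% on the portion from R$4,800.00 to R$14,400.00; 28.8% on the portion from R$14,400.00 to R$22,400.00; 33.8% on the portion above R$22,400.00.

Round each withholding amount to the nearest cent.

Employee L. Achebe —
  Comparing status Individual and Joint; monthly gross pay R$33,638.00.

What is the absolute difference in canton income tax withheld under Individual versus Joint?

Canton Income Tax (Individual): taxable = R$33,638.00
  R$3,727.60 + 33.5% × (R$33,638.00 − R$22,000.00) = R$3,727.60 + 33.5% × R$11,638.00 = R$7,626.33
Canton Income Tax (Joint): taxable = R$33,638.00
  R$4,873.60 + 33.8% × (R$33,638.00 − R$22,400.00) = R$4,873.60 + 33.8% × R$11,238.00 = R$8,672.04
Difference: |R$7,626.33 − R$8,672.04| = R$1,045.71 (higher under Joint)

R$1,045.71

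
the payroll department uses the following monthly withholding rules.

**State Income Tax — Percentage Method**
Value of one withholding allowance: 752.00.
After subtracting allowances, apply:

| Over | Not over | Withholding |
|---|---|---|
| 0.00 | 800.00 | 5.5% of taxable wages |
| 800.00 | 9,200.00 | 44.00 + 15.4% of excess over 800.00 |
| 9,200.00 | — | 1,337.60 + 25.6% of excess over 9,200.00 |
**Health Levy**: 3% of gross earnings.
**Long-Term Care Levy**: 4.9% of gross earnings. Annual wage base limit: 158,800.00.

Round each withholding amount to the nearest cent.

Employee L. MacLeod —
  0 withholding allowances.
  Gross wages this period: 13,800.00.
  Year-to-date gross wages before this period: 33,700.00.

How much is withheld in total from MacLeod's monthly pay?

State Income Tax: taxable = 13,800.00
  1,337.60 + 25.6% × (13,800.00 − 9,200.00) = 1,337.60 + 25.6% × 4,600.00 = 2,515.20
Health Levy: 3% × 13,800.00 = 414.00
Long-Term Care Levy: 4.9% × 13,800.00 = 676.20
Total: 2,515.20 + 414.00 + 676.20 = 3,605.40

3,605.40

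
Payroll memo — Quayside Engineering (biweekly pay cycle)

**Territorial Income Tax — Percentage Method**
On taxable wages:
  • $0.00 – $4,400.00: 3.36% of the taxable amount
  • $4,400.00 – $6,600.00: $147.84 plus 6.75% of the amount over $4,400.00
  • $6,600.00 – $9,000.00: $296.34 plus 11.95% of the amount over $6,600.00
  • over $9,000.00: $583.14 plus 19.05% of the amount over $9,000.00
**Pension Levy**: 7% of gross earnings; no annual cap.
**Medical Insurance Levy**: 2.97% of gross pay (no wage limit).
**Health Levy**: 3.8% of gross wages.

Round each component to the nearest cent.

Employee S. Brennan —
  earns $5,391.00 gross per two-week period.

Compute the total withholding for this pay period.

Territorial Income Tax: taxable = $5,391.00
  $147.84 + 6.75% × ($5,391.00 − $4,400.00) = $147.84 + 6.75% × $991.00 = $214.73
Pension Levy: 7% × $5,391.00 = $377.37
Medical Insurance Levy: 2.97% × $5,391.00 = $160.11
Health Levy: 3.8% × $5,391.00 = $204.86
Total: $214.73 + $377.37 + $160.11 + $204.86 = $957.07

$957.07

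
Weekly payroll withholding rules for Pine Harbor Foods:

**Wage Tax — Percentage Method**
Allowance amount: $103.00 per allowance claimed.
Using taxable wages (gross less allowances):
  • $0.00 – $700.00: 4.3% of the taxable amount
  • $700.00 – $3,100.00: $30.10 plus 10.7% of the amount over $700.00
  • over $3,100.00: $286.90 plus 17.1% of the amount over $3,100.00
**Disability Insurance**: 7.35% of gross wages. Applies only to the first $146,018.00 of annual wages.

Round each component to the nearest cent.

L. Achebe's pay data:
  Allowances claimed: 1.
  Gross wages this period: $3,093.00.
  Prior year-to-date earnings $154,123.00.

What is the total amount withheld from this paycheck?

Wage Tax: taxable = $3,093.00 − 1×$103.00 = $2,990.00
  $30.10 + 10.7% × ($2,990.00 − $700.00) = $30.10 + 10.7% × $2,290.00 = $275.13
Disability Insurance: YTD $154,123.00 ≥ cap $146,018.00 → $0.00
Total: $275.13 + $0.00 = $275.13

$275.13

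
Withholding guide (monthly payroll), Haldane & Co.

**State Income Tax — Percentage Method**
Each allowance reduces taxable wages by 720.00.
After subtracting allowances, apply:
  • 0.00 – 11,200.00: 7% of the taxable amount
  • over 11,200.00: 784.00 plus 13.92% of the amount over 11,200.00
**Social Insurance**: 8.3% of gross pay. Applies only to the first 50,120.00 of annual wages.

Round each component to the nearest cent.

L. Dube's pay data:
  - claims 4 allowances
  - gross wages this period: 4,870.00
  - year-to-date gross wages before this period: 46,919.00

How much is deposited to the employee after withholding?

State Income Tax: taxable = 4,870.00 − 4×720.00 = 1,990.00
  7% × 1,990.00 = 139.30
Social Insurance: cap 50,120.00 − YTD 46,919.00 = 3,201.00 subject; 8.3% × 3,201.00 = 265.68
Total withheld: 139.30 + 265.68 = 404.98
Net pay: 4,870.00 − 404.98 = 4,465.02

4,465.02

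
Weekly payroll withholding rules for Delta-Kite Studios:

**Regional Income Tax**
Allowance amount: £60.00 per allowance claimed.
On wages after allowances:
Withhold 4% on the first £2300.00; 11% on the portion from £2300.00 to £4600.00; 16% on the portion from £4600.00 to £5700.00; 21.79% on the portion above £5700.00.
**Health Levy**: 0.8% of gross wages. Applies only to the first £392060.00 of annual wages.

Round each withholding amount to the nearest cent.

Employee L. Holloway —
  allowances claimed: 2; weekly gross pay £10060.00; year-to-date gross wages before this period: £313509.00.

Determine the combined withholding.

£1525.38

Regional Income Tax: taxable = £10060.00 − 2×£60.00 = £9940.00
  £521.00 + 21.79% × (£9940.00 − £5700.00) = £521.00 + 21.79% × £4240.00 = £1444.90
Health Levy: 0.8% × £10060.00 = £80.48
Total: £1444.90 + £80.48 = £1525.38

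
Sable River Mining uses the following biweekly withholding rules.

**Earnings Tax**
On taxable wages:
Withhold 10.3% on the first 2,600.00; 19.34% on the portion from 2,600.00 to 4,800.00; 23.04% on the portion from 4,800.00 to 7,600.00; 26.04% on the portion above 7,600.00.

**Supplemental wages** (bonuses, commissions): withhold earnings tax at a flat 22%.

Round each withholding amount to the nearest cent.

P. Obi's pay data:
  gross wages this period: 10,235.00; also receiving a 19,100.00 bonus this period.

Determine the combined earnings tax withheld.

Earnings Tax: taxable = 10,235.00
  1,338.40 + 26.04% × (10,235.00 − 7,600.00) = 1,338.40 + 26.04% × 2,635.00 = 2,024.55
Supplemental (22% flat on bonus): 22% × 19,100.00 = 4,202.00
Total earnings tax: 2,024.55 + 4,202.00 = 6,226.55

6,226.55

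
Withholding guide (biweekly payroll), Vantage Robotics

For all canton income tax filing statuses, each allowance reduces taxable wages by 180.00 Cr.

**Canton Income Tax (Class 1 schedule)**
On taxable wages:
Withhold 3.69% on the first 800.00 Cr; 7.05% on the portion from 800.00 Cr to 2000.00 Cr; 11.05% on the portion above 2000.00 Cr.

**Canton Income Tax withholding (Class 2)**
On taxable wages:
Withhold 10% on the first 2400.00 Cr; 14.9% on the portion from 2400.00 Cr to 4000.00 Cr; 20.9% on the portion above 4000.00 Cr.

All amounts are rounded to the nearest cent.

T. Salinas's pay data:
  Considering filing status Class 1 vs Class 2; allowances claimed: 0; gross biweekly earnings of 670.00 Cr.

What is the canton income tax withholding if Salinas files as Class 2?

67.00 Cr

Canton Income Tax (Class 2): taxable = 670.00 Cr
  10% × 670.00 Cr = 67.00 Cr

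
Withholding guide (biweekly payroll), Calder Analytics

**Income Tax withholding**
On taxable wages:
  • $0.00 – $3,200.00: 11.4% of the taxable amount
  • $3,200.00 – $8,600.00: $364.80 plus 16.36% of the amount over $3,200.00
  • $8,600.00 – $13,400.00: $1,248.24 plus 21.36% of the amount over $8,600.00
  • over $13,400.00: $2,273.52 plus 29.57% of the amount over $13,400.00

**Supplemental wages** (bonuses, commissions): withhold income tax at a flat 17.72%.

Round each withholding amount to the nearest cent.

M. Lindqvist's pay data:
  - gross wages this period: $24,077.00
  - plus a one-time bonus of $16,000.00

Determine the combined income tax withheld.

$8,265.91

Income Tax: taxable = $24,077.00
  $2,273.52 + 29.57% × ($24,077.00 − $13,400.00) = $2,273.52 + 29.57% × $10,677.00 = $5,430.71
Supplemental (17.72% flat on bonus): 17.72% × $16,000.00 = $2,835.20
Total income tax: $5,430.71 + $2,835.20 = $8,265.91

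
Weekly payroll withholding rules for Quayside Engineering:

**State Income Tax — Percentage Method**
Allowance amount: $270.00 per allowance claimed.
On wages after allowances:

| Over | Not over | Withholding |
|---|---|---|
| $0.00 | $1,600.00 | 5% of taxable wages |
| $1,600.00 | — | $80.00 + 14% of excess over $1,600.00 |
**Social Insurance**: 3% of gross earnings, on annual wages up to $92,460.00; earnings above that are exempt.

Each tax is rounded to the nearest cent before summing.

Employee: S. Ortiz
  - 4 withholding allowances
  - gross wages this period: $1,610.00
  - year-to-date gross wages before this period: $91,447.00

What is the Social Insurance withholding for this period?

Social Insurance: cap $92,460.00 − YTD $91,447.00 = $1,013.00 subject; 3% × $1,013.00 = $30.39

$30.39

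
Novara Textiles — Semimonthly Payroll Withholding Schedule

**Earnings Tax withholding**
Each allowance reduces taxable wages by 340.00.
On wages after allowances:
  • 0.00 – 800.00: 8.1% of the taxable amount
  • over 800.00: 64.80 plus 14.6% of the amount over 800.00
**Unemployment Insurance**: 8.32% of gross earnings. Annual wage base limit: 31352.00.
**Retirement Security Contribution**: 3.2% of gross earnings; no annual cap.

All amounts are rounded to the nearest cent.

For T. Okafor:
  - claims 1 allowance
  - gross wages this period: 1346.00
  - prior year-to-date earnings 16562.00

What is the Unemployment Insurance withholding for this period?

Unemployment Insurance: 8.32% × 1346.00 = 111.99

111.99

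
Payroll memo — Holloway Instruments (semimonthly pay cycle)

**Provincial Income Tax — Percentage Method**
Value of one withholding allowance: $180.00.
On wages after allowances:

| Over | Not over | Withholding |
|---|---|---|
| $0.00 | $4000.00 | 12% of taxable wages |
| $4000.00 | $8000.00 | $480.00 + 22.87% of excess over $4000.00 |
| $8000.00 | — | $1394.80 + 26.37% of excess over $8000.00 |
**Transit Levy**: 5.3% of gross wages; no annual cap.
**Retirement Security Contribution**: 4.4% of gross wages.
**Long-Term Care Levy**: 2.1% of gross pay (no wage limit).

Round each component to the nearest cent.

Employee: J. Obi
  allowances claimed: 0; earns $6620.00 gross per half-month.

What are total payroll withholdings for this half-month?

$1860.35

Provincial Income Tax: taxable = $6620.00
  $480.00 + 22.87% × ($6620.00 − $4000.00) = $480.00 + 22.87% × $2620.00 = $1079.19
Transit Levy: 5.3% × $6620.00 = $350.86
Retirement Security Contribution: 4.4% × $6620.00 = $291.28
Long-Term Care Levy: 2.1% × $6620.00 = $139.02
Total: $1079.19 + $350.86 + $291.28 + $139.02 = $1860.35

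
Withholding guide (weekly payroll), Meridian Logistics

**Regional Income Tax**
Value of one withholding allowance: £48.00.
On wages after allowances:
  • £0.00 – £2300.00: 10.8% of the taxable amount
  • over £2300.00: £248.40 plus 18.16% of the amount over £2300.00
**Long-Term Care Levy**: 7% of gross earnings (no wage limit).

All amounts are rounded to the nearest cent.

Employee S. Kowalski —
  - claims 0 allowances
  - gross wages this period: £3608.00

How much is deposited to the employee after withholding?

Regional Income Tax: taxable = £3608.00
  £248.40 + 18.16% × (£3608.00 − £2300.00) = £248.40 + 18.16% × £1308.00 = £485.93
Long-Term Care Levy: 7% × £3608.00 = £252.56
Total withheld: £485.93 + £252.56 = £738.49
Net pay: £3608.00 − £738.49 = £2869.51

£2869.51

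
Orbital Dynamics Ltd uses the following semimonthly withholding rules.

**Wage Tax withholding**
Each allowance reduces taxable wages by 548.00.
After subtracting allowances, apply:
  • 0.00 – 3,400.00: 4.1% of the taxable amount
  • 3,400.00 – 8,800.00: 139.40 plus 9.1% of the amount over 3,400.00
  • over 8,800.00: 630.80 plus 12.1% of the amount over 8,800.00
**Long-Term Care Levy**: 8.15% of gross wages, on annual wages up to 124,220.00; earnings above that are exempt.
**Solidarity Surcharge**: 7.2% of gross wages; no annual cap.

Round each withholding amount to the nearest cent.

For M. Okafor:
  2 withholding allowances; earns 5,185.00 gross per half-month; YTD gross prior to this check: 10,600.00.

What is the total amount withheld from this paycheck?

Wage Tax: taxable = 5,185.00 − 2×548.00 = 4,089.00
  139.40 + 9.1% × (4,089.00 − 3,400.00) = 139.40 + 9.1% × 689.00 = 202.10
Long-Term Care Levy: 8.15% × 5,185.00 = 422.58
Solidarity Surcharge: 7.2% × 5,185.00 = 373.32
Total: 202.10 + 422.58 + 373.32 = 998.00

998.00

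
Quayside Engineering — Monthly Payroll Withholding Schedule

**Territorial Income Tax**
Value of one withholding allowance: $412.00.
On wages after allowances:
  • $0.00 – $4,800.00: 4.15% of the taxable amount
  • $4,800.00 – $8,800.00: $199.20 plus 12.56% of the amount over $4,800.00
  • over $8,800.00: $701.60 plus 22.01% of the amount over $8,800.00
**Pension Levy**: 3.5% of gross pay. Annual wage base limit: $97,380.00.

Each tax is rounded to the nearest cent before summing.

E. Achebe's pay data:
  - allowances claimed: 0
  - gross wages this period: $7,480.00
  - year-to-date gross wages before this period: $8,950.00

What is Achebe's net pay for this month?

Territorial Income Tax: taxable = $7,480.00
  $199.20 + 12.56% × ($7,480.00 − $4,800.00) = $199.20 + 12.56% × $2,680.00 = $535.81
Pension Levy: 3.5% × $7,480.00 = $261.80
Total withheld: $535.81 + $261.80 = $797.61
Net pay: $7,480.00 − $797.61 = $6,682.39

$6,682.39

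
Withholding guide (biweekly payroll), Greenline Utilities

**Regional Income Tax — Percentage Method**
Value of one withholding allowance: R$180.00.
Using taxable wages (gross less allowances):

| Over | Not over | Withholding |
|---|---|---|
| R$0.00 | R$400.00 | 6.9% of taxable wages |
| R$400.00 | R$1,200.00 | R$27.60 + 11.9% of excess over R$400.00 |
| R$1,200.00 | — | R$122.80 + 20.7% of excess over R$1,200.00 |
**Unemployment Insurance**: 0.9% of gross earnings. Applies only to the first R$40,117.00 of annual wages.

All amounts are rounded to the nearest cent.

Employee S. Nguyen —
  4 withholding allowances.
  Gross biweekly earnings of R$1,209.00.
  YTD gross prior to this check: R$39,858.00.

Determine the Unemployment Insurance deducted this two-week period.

R$2.33

Unemployment Insurance: cap R$40,117.00 − YTD R$39,858.00 = R$259.00 subject; 0.9% × R$259.00 = R$2.33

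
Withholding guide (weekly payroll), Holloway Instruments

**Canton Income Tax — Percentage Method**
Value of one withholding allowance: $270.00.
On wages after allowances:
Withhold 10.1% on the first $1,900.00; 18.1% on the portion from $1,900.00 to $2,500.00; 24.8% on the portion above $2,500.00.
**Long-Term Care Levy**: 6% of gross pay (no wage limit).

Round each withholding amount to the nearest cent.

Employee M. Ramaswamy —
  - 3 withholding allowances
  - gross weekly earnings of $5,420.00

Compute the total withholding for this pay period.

$1,148.98

Canton Income Tax: taxable = $5,420.00 − 3×$270.00 = $4,610.00
  $300.50 + 24.8% × ($4,610.00 − $2,500.00) = $300.50 + 24.8% × $2,110.00 = $823.78
Long-Term Care Levy: 6% × $5,420.00 = $325.20
Total: $823.78 + $325.20 = $1,148.98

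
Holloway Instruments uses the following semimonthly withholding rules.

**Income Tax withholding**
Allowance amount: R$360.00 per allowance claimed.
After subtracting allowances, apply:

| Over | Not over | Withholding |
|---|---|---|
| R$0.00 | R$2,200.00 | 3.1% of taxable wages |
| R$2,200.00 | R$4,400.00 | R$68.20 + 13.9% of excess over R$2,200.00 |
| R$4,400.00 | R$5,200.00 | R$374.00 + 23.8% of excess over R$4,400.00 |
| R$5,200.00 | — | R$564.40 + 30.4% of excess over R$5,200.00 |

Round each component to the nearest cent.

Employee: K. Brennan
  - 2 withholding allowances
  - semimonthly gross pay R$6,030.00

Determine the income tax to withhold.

R$597.84

Income Tax: taxable = R$6,030.00 − 2×R$360.00 = R$5,310.00
  R$564.40 + 30.4% × (R$5,310.00 − R$5,200.00) = R$564.40 + 30.4% × R$110.00 = R$597.84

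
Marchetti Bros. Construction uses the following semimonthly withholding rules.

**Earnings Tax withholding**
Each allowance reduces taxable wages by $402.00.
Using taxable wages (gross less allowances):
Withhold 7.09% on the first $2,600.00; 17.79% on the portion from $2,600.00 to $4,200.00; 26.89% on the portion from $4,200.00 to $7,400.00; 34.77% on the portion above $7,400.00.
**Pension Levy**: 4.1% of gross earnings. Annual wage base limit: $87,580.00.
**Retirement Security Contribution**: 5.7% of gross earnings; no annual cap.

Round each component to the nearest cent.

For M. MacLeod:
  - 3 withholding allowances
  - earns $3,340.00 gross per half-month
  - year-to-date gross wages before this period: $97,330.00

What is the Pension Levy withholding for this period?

Pension Levy: YTD $97,330.00 ≥ cap $87,580.00 → $0.00

$0.00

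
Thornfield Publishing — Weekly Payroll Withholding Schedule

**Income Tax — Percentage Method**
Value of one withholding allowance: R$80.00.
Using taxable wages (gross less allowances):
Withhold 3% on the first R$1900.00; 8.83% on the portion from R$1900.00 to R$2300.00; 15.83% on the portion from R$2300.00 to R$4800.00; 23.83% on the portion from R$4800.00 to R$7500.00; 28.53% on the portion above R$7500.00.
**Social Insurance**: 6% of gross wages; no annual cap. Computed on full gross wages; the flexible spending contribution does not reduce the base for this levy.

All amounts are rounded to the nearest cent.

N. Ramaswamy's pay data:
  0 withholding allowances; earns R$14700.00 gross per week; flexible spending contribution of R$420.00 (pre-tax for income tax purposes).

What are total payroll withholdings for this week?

R$3947.81

Income Tax: taxable = R$14700.00 − R$420.00 = R$14280.00
  R$1131.48 + 28.53% × (R$14280.00 − R$7500.00) = R$1131.48 + 28.53% × R$6780.00 = R$3065.81
Social Insurance: 6% × R$14700.00 = R$882.00
Total: R$3065.81 + R$882.00 = R$3947.81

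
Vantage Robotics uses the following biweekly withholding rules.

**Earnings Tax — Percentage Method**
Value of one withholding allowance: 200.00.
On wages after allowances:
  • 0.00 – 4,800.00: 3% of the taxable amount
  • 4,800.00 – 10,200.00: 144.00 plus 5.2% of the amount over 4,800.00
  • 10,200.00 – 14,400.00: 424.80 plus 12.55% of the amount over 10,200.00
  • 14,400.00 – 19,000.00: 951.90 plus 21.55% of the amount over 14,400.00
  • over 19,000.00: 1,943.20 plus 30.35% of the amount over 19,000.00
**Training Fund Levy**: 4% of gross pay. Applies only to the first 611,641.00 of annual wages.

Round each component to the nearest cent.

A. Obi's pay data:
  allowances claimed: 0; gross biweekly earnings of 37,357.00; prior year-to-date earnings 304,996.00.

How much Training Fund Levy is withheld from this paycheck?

1,494.28

Training Fund Levy: 4% × 37,357.00 = 1,494.28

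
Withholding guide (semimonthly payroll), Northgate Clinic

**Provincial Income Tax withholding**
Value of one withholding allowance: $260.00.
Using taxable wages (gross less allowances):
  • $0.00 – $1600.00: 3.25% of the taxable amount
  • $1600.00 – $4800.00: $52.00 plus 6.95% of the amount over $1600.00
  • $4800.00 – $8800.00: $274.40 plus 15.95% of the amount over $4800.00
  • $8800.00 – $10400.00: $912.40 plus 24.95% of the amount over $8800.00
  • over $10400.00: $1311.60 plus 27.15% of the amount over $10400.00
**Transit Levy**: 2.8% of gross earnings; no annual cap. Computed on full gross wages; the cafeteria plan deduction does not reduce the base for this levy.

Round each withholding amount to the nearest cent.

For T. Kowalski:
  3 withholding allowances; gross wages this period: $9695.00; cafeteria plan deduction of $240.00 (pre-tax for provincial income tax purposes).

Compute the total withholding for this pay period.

$1163.92

Provincial Income Tax: taxable = $9695.00 − $240.00 − 3×$260.00 = $8675.00
  $274.40 + 15.95% × ($8675.00 − $4800.00) = $274.40 + 15.95% × $3875.00 = $892.46
Transit Levy: 2.8% × $9695.00 = $271.46
Total: $892.46 + $271.46 = $1163.92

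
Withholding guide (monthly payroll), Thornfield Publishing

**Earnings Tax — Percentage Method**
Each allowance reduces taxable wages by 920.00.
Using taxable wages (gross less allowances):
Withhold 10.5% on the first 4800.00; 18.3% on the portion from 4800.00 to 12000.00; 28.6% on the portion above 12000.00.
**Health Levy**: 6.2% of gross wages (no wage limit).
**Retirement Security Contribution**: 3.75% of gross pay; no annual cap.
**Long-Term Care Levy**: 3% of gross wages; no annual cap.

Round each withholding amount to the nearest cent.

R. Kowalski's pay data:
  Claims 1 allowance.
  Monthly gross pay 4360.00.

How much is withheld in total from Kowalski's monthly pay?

925.82

Earnings Tax: taxable = 4360.00 − 1×920.00 = 3440.00
  10.5% × 3440.00 = 361.20
Health Levy: 6.2% × 4360.00 = 270.32
Retirement Security Contribution: 3.75% × 4360.00 = 163.50
Long-Term Care Levy: 3% × 4360.00 = 130.80
Total: 361.20 + 270.32 + 163.50 + 130.80 = 925.82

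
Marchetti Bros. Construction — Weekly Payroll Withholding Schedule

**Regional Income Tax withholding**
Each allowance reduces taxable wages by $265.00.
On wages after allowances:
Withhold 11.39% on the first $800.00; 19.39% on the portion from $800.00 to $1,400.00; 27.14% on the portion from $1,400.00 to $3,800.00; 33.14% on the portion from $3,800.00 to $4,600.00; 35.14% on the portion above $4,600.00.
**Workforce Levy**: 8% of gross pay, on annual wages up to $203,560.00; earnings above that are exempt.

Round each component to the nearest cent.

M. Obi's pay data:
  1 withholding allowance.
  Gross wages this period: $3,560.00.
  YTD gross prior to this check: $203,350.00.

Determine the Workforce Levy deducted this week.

Workforce Levy: cap $203,560.00 − YTD $203,350.00 = $210.00 subject; 8% × $210.00 = $16.80

$16.80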